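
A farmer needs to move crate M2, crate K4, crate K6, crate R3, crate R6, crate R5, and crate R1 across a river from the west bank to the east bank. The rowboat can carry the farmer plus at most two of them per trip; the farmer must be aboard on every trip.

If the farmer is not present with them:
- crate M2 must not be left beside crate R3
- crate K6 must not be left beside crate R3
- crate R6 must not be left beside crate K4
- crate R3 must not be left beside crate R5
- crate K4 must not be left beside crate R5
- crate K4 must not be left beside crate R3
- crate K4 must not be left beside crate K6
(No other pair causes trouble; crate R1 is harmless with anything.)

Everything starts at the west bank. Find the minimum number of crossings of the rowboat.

11

Counting alone: the farmer can take at most 2 across per trip to the east bank, so moving all 7 needs at least 4 loaded trips out, with a return between consecutive ones — at least 7 crossings.
The safety rule pushes this higher. Following every safe sequence of crossings, the most of the 7 that can be at the east bank as the rowboat arrives there on crossings 7, 9 is 5, 6 respectively — never all 7.
So no plan with fewer than 11 crossings exists, and this one achieves 11:
1. Farmer goes to the east bank with crate K4 and crate R3.  [the west bank: crate K6, crate M2, crate R1, crate R5, crate R6 | the east bank: crate K4, crate R3]
2. Farmer goes back to the west bank with crate K4.  [the west bank: crate K4, crate K6, crate M2, crate R1, crate R5, crate R6 | the east bank: crate R3]
3. Farmer goes to the east bank with crate K4 and crate M2.  [the west bank: crate K6, crate R1, crate R5, crate R6 | the east bank: crate K4, crate M2, crate R3]
4. Farmer goes back to the west bank with crate R3.  [the west bank: crate K6, crate R1, crate R3, crate R5, crate R6 | the east bank: crate K4, crate M2]
5. Farmer goes to the east bank with crate K6 and crate R5.  [the west bank: crate R1, crate R3, crate R6 | the east bank: crate K4, crate K6, crate M2, crate R5]
6. Farmer goes back to the west bank with crate K4.  [the west bank: crate K4, crate R1, crate R3, crate R6 | the east bank: crate K6, crate M2, crate R5]
7. Farmer goes to the east bank with crate K4 and crate R6.  [the west bank: crate R1, crate R3 | the east bank: crate K4, crate K6, crate M2, crate R5, crate R6]
8. Farmer goes back to the west bank with crate K4.  [the west bank: crate K4, crate R1, crate R3 | the east bank: crate K6, crate M2, crate R5, crate R6]
9. Farmer goes to the east bank with crate K4 and crate R1.  [the west bank: crate R3 | the east bank: crate K4, crate K6, crate M2, crate R1, crate R5, crate R6]
10. Farmer goes back to the west bank with crate K4.  [the west bank: crate K4, crate R3 | the east bank: crate K6, crate M2, crate R1, crate R5, crate R6]
11. Farmer goes to the east bank with crate K4 and crate R3.  [the west bank: — | the east bank: crate K4, crate K6, crate M2, crate R1, crate R3, crate R5, crate R6]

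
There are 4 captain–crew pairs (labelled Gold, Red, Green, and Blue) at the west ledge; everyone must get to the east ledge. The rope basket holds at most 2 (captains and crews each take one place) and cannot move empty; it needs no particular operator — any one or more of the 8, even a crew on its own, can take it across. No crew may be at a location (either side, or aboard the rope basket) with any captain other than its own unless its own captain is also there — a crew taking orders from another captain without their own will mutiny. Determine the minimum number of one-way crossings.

impossible

Following every safe sequence of crossings from the start, the most of the 8 that can be at the east ledge as the rope basket arrives there on crossings 1, 3, 5 is 2, 3, 4 respectively; the best ever achieved is 4 of 8.
From crossing 7 on, no configuration arises that was not already reachable earlier: only 44 distinct safe configurations (who is on which side, and where the rope basket is) can ever be reached, none of them has everyone across, and every continuation just revisits them. So no valid plan exists.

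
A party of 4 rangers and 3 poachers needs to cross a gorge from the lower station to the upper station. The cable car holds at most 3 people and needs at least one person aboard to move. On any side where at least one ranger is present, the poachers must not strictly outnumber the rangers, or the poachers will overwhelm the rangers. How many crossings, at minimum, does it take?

Counting alone: each trip to the upper station takes at most 3 across and each return brings at least 1 back, so after t trips out (and t−1 returns) at most 3t − (t−1) of the 7 are across; that first reaches 7 at t = 3, so at least 5 crossings are needed.
The plan below uses exactly 5 crossings, so it is optimal:
1. 3 poachers → the upper station.  (the lower station: 4R 0P; the upper station: 0R 3P)
2. 1 poacher ← the lower station.  (the lower station: 4R 1P; the upper station: 0R 2P)
3. 3 rangers → the upper station.  (the lower station: 1R 1P; the upper station: 3R 2P)
4. 1 ranger ← the lower station.  (the lower station: 2R 1P; the upper station: 2R 2P)
5. 2 rangers and 1 poacher → the upper station.  (the lower station: 0R 0P; the upper station: 4R 3P)

5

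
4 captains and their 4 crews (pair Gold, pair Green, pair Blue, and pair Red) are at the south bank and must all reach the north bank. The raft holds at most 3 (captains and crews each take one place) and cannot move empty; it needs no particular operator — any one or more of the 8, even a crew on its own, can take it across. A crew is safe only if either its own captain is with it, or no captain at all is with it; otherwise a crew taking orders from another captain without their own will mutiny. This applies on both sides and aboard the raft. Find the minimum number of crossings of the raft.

Counting alone: each trip to the north bank takes at most 3 across and each return brings at least 1 back, so after t trips out (and t−1 returns) at most 3t − (t−1) of the 8 are across; that first reaches 8 at t = 4, so at least 7 crossings are needed.
The safety rule pushes this higher. Following every safe sequence of crossings, the most of the 8 that can be at the north bank as the raft arrives there on crossing 7 is 7 — never all 8.
So no plan with fewer than 9 crossings exists, and this one achieves 9:
1. captain Gold and crew Gold cross → the north bank.
2. captain Gold crosses ← the south bank.
3. captain Gold, captain Green, and crew Green cross → the north bank.
4. captain Gold and crew Gold cross ← the south bank.
5. captain Blue, captain Gold, and captain Red cross → the north bank.
6. crew Green crosses ← the south bank.
7. crew Gold and crew Green cross → the north bank.
8. crew Gold crosses ← the south bank.
9. crew Blue, crew Gold, and crew Red cross → the north bank.

9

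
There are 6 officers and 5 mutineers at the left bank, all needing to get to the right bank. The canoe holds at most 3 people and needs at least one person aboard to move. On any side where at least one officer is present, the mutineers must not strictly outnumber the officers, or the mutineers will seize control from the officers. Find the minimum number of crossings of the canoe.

9

Counting alone: each trip to the right bank takes at most 3 across and each return brings at least 1 back, so after t trips out (and t−1 returns) at most 3t − (t−1) of the 11 are across; that first reaches 11 at t = 5, so at least 9 crossings are needed.
The plan below uses exactly 9 crossings, so it is optimal:
1. 3 mutineers → the right bank.  (the left bank: 6O 2M; the right bank: 0O 3M)
2. 1 mutineer ← the left bank.  (the left bank: 6O 3M; the right bank: 0O 2M)
3. 3 officers → the right bank.  (the left bank: 3O 3M; the right bank: 3O 2M)
4. 1 officer ← the left bank.  (the left bank: 4O 3M; the right bank: 2O 2M)
5. 2 officers and 1 mutineer → the right bank.  (the left bank: 2O 2M; the right bank: 4O 3M)
6. 1 officer ← the left bank.  (the left bank: 3O 2M; the right bank: 3O 3M)
7. 2 officers and 1 mutineer → the right bank.  (the left bank: 1O 1M; the right bank: 5O 4M)
8. 1 officer ← the left bank.  (the left bank: 2O 1M; the right bank: 4O 4M)
9. 2 officers and 1 mutineer → the right bank.  (the left bank: 0O 0M; the right bank: 6O 5M)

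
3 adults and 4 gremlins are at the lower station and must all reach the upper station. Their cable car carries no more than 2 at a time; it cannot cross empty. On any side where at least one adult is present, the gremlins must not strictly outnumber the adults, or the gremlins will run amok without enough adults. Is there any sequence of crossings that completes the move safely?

The gremlins already outnumber the adults at the lower station before anyone moves, so the starting position itself is disallowed.

No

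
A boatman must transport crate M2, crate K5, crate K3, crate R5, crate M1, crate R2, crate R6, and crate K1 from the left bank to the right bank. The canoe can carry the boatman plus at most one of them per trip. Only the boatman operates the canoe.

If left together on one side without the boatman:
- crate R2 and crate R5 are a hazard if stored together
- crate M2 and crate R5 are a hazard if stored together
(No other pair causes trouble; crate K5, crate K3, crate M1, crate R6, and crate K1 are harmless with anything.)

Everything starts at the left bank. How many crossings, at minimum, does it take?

17

Counting alone: the boatman can take at most 1 across per trip to the right bank, so moving all 8 needs at least 8 loaded trips out, with a return between consecutive ones — at least 15 crossings.
The safety rule pushes this higher. Following every safe sequence of crossings, the most of the 8 that can be at the right bank as the canoe arrives there on crossing 15 is 7 — never all 8.
So no plan with fewer than 17 crossings exists, and this one achieves 17:
1. Boatman goes to the right bank with crate R5.
2. Boatman goes back to the left bank alone.
3. Boatman goes to the right bank with crate M2.
4. Boatman goes back to the left bank with crate R5.
5. Boatman goes to the right bank with crate R2.
6. Boatman goes back to the left bank alone.
7. Boatman goes to the right bank with crate K5.
8. Boatman goes back to the left bank alone.
9. Boatman goes to the right bank with crate K3.
10. Boatman goes back to the left bank alone.
11. Boatman goes to the right bank with crate M1.
12. Boatman goes back to the left bank alone.
13. Boatman goes to the right bank with crate R6.
14. Boatman goes back to the left bank alone.
15. Boatman goes to the right bank with crate K1.
16. Boatman goes back to the left bank alone.
17. Boatman goes to the right bank with crate R5.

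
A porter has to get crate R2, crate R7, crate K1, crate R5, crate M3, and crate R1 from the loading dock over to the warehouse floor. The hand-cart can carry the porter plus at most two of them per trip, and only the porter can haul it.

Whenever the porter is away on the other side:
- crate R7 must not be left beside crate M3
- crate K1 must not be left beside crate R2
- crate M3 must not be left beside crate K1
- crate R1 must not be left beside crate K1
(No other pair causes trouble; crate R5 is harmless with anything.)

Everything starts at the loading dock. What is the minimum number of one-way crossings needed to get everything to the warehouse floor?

Counting alone: the porter can take at most 2 across per trip to the warehouse floor, so moving all 6 needs at least 3 loaded trips out, with a return between consecutive ones — at least 5 crossings.
The safety rule pushes this higher. Following every safe sequence of crossings, the most of the 6 that can be at the warehouse floor as the hand-cart arrives there on crossing 5 is 5 — never all 6.
So no plan with fewer than 7 crossings exists, and this one achieves 7:
1. Porter goes to the warehouse floor with crate K1 and crate R7.  [the loading dock: crate M3, crate R1, crate R2, crate R5 | the warehouse floor: crate K1, crate R7]
2. Porter goes back to the loading dock alone.  [the loading dock: crate M3, crate R1, crate R2, crate R5 | the warehouse floor: crate K1, crate R7]
3. Porter goes to the warehouse floor with crate R5.  [the loading dock: crate M3, crate R1, crate R2 | the warehouse floor: crate K1, crate R5, crate R7]
4. Porter goes back to the loading dock alone.  [the loading dock: crate M3, crate R1, crate R2 | the warehouse floor: crate K1, crate R5, crate R7]
5. Porter goes to the warehouse floor with crate R1 and crate R2.  [the loading dock: crate M3 | the warehouse floor: crate K1, crate R1, crate R2, crate R5, crate R7]
6. Porter goes back to the loading dock with crate K1.  [the loading dock: crate K1, crate M3 | the warehouse floor: crate R1, crate R2, crate R5, crate R7]
7. Porter goes to the warehouse floor with crate K1 and crate M3.  [the loading dock: — | the warehouse floor: crate K1, crate M3, crate R1, crate R2, crate R5, crate R7]

7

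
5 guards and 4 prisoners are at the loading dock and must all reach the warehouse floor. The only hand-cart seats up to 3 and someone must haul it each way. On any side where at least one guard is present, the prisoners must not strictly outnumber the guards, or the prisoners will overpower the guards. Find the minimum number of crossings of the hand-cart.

7

Counting alone: each trip to the warehouse floor takes at most 3 across and each return brings at least 1 back, so after t trips out (and t−1 returns) at most 3t − (t−1) of the 9 are across; that first reaches 9 at t = 4, so at least 7 crossings are needed.
The plan below uses exactly 7 crossings, so it is optimal:
1. 3 prisoners → the warehouse floor.  (the loading dock: 5G 1P; the warehouse floor: 0G 3P)
2. 1 prisoner ← the loading dock.  (the loading dock: 5G 2P; the warehouse floor: 0G 2P)
3. 3 guards → the warehouse floor.  (the loading dock: 2G 2P; the warehouse floor: 3G 2P)
4. 1 guard ← the loading dock.  (the loading dock: 3G 2P; the warehouse floor: 2G 2P)
5. 2 guards and 1 prisoner → the warehouse floor.  (the loading dock: 1G 1P; the warehouse floor: 4G 3P)
6. 1 guard ← the loading dock.  (the loading dock: 2G 1P; the warehouse floor: 3G 3P)
7. 2 guards and 1 prisoner → the warehouse floor.  (the loading dock: 0G 0P; the warehouse floor: 5G 4P)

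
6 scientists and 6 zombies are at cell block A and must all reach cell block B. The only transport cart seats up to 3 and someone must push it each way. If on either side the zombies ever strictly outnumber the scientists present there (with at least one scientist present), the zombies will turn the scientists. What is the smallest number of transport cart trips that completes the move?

Following every safe sequence of crossings from the start, the most of the 12 that can be at cell block B as the transport cart arrives there on crossings 1, 3, 5 is 3, 5, 6 respectively; the best ever achieved is 6 of 12.
From crossing 7 on, no configuration arises that was not already reachable earlier: only 17 distinct safe configurations (who is on which side, and where the transport cart is) can ever be reached, none of them has everyone across, and every continuation just revisits them. They are: 0 scientists + 0 zombies across (transport cart back at the start); 0 scientists + 1 zombie across (transport cart there); 0 scientists + 1 zombie across (transport cart back at the start); 0 scientists + 2 zombies across (transport cart there); 0 scientists + 2 zombies across (transport cart back at the start); 0 scientists + 3 zombies across (transport cart there); 0 scientists + 3 zombies across (transport cart back at the start); 0 scientists + 4 zombies across (transport cart there); 0 scientists + 4 zombies across (transport cart back at the start); 0 scientists + 5 zombies across (transport cart there); 0 scientists + 5 zombies across (transport cart back at the start); 0 scientists + 6 zombies across (transport cart there); 1 scientist + 1 zombie across (transport cart there); 1 scientist + 1 zombie across (transport cart back at the start); 2 scientists + 2 zombies across (transport cart there); 2 scientists + 2 zombies across (transport cart back at the start); 3 scientists + 3 zombies across (transport cart there). So no valid plan exists.

impossible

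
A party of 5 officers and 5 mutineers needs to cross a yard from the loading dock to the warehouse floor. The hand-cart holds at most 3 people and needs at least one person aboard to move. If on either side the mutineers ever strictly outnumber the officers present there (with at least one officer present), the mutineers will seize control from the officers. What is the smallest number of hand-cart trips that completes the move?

11

Counting alone: each trip to the warehouse floor takes at most 3 across and each return brings at least 1 back, so after t trips out (and t−1 returns) at most 3t − (t−1) of the 10 are across; that first reaches 10 at t = 5, so at least 9 crossings are needed.
The safety rule pushes this higher. Following every safe sequence of crossings, the most of the 10 that can be at the warehouse floor as the hand-cart arrives there on crossing 9 is 9 — never all 10.
So no plan with fewer than 11 crossings exists, and this one achieves 11:
1. 2 mutineers → the warehouse floor.  (the loading dock: 5O 3M; the warehouse floor: 0O 2M)
2. 1 mutineer ← the loading dock.  (the loading dock: 5O 4M; the warehouse floor: 0O 1M)
3. 3 mutineers → the warehouse floor.  (the loading dock: 5O 1M; the warehouse floor: 0O 4M)
4. 1 mutineer ← the loading dock.  (the loading dock: 5O 2M; the warehouse floor: 0O 3M)
5. 3 officers → the warehouse floor.  (the loading dock: 2O 2M; the warehouse floor: 3O 3M)
6. 1 officer and 1 mutineer ← the loading dock.  (the loading dock: 3O 3M; the warehouse floor: 2O 2M)
7. 3 officers → the warehouse floor.  (the loading dock: 0O 3M; the warehouse floor: 5O 2M)
8. 1 mutineer ← the loading dock.  (the loading dock: 0O 4M; the warehouse floor: 5O 1M)
9. 2 mutineers → the warehouse floor.  (the loading dock: 0O 2M; the warehouse floor: 5O 3M)
10. 1 mutineer ← the loading dock.  (the loading dock: 0O 3M; the warehouse floor: 5O 2M)
11. 3 mutineers → the warehouse floor.  (the loading dock: 0O 0M; the warehouse floor: 5O 5M)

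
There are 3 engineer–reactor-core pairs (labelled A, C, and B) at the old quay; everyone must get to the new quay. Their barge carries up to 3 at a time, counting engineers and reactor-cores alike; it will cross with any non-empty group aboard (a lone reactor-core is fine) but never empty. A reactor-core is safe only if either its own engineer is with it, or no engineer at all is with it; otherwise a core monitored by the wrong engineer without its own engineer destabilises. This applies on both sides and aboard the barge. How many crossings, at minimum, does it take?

5

Counting alone: each trip to the new quay takes at most 3 across and each return brings at least 1 back, so after t trips out (and t−1 returns) at most 3t − (t−1) of the 6 are across; that first reaches 6 at t = 3, so at least 5 crossings are needed.
The plan below uses exactly 5 crossings, so it is optimal:
1. engineer A and reactor-core A cross → the new quay.
2. engineer A crosses ← the old quay.
3. engineer A, engineer B, and engineer C cross → the new quay.
4. reactor-core A crosses ← the old quay.
5. reactor-core A, reactor-core B, and reactor-core C cross → the new quay.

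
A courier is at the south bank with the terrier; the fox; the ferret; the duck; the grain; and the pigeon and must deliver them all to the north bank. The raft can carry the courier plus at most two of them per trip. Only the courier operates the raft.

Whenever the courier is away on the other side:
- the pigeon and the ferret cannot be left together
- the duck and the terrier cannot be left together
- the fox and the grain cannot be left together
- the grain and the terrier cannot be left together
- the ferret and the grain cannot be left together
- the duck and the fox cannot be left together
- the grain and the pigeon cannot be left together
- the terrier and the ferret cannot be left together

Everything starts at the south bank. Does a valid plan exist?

Whatever the first load, the items left behind include a forbidden pair without the courier. No opening move is safe, so no plan exists.

No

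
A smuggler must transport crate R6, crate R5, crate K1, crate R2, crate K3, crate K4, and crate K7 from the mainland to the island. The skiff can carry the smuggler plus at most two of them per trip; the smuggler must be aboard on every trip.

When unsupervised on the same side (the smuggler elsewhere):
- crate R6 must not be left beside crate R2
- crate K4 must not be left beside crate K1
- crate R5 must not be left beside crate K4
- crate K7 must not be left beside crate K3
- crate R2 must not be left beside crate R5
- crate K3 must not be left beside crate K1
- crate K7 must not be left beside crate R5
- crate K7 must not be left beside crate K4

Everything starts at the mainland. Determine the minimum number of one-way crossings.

Whatever the first load, the items left behind include a forbidden pair without the smuggler. No opening move is safe, so no plan exists.

impossible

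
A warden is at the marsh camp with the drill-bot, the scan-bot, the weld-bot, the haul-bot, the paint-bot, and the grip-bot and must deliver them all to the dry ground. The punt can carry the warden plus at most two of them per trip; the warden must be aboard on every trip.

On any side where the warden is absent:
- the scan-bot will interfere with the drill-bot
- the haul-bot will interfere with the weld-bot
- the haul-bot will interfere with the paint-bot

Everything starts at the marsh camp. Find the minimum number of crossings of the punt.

Counting alone: the warden can take at most 2 across per trip to the dry ground, so moving all 6 needs at least 3 loaded trips out, with a return between consecutive ones — at least 5 crossings.
The safety rule pushes this higher. Following every safe sequence of crossings, the most of the 6 that can be at the dry ground as the punt arrives there on crossing 5 is 5 — never all 6.
So no plan with fewer than 7 crossings exists, and this one achieves 7:
1. Warden goes to the dry ground with the drill-bot and the haul-bot.  [the marsh camp: the grip-bot, the paint-bot, the scan-bot, the weld-bot | the dry ground: the drill-bot, the haul-bot]
2. Warden goes back to the marsh camp alone.  [the marsh camp: the grip-bot, the paint-bot, the scan-bot, the weld-bot | the dry ground: the drill-bot, the haul-bot]
3. Warden goes to the dry ground with the weld-bot.  [the marsh camp: the grip-bot, the paint-bot, the scan-bot | the dry ground: the drill-bot, the haul-bot, the weld-bot]
4. Warden goes back to the marsh camp with the haul-bot.  [the marsh camp: the grip-bot, the haul-bot, the paint-bot, the scan-bot | the dry ground: the drill-bot, the weld-bot]
5. Warden goes to the dry ground with the grip-bot and the paint-bot.  [the marsh camp: the haul-bot, the scan-bot | the dry ground: the drill-bot, the grip-bot, the paint-bot, the weld-bot]
6. Warden goes back to the marsh camp alone.  [the marsh camp: the haul-bot, the scan-bot | the dry ground: the drill-bot, the grip-bot, the paint-bot, the weld-bot]
7. Warden goes to the dry ground with the haul-bot and the scan-bot.  [the marsh camp: — | the dry ground: the drill-bot, the grip-bot, the haul-bot, the paint-bot, the scan-bot, the weld-bot]

7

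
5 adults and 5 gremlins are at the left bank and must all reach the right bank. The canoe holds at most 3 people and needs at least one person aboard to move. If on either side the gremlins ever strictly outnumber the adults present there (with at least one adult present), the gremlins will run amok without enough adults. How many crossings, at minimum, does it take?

Counting alone: each trip to the right bank takes at most 3 across and each return brings at least 1 back, so after t trips out (and t−1 returns) at most 3t − (t−1) of the 10 are across; that first reaches 10 at t = 5, so at least 9 crossings are needed.
The safety rule pushes this higher. Following every safe sequence of crossings, the most of the 10 that can be at the right bank as the canoe arrives there on crossing 9 is 9 — never all 10.
So no plan with fewer than 11 crossings exists, and this one achieves 11:
1. 2 gremlins → the right bank.  (the left bank: 5A 3G; the right bank: 0A 2G)
2. 1 gremlin ← the left bank.  (the left bank: 5A 4G; the right bank: 0A 1G)
3. 3 gremlins → the right bank.  (the left bank: 5A 1G; the right bank: 0A 4G)
4. 1 gremlin ← the left bank.  (the left bank: 5A 2G; the right bank: 0A 3G)
5. 3 adults → the right bank.  (the left bank: 2A 2G; the right bank: 3A 3G)
6. 1 adult and 1 gremlin ← the left bank.  (the left bank: 3A 3G; the right bank: 2A 2G)
7. 3 adults → the right bank.  (the left bank: 0A 3G; the right bank: 5A 2G)
8. 1 gremlin ← the left bank.  (the left bank: 0A 4G; the right bank: 5A 1G)
9. 2 gremlins → the right bank.  (the left bank: 0A 2G; the right bank: 5A 3G)
10. 1 gremlin ← the left bank.  (the left bank: 0A 3G; the right bank: 5A 2G)
11. 3 gremlins → the right bank.  (the left bank: 0A 0G; the right bank: 5A 5G)

11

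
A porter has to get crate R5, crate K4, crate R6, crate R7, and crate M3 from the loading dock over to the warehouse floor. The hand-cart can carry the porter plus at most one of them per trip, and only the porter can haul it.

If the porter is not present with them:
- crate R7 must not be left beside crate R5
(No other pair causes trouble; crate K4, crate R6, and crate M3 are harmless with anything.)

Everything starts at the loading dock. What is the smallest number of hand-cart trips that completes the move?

9

Counting alone: the porter can take at most 1 across per trip to the warehouse floor, so moving all 5 needs at least 5 loaded trips out, with a return between consecutive ones — at least 9 crossings.
The plan below uses exactly 9 crossings, so it is optimal:
1. Porter goes to the warehouse floor with crate R5.  [the loading dock: crate K4, crate M3, crate R6, crate R7 | the warehouse floor: crate R5]
2. Porter goes back to the loading dock alone.  [the loading dock: crate K4, crate M3, crate R6, crate R7 | the warehouse floor: crate R5]
3. Porter goes to the warehouse floor with crate K4.  [the loading dock: crate M3, crate R6, crate R7 | the warehouse floor: crate K4, crate R5]
4. Porter goes back to the loading dock alone.  [the loading dock: crate M3, crate R6, crate R7 | the warehouse floor: crate K4, crate R5]
5. Porter goes to the warehouse floor with crate R6.  [the loading dock: crate M3, crate R7 | the warehouse floor: crate K4, crate R5, crate R6]
6. Porter goes back to the loading dock alone.  [the loading dock: crate M3, crate R7 | the warehouse floor: crate K4, crate R5, crate R6]
7. Porter goes to the warehouse floor with crate M3.  [the loading dock: crate R7 | the warehouse floor: crate K4, crate M3, crate R5, crate R6]
8. Porter goes back to the loading dock alone.  [the loading dock: crate R7 | the warehouse floor: crate K4, crate M3, crate R5, crate R6]
9. Porter goes to the warehouse floor with crate R7.  [the loading dock: — | the warehouse floor: crate K4, crate M3, crate R5, crate R6, crate R7]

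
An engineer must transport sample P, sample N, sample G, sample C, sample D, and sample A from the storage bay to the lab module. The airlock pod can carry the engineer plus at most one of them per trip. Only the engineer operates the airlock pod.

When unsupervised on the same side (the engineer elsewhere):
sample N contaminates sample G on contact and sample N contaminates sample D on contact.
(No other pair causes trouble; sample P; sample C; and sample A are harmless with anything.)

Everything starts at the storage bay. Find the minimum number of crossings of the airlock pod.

Counting alone: the engineer can take at most 1 across per trip to the lab module, so moving all 6 needs at least 6 loaded trips out, with a return between consecutive ones — at least 11 crossings.
The safety rule pushes this higher. Following every safe sequence of crossings, the most of the 6 that can be at the lab module as the airlock pod arrives there on crossing 11 is 5 — never all 6.
So no plan with fewer than 13 crossings exists, and this one achieves 13:
1. Engineer goes to the lab module with sample N.
2. Engineer goes back to the storage bay alone.
3. Engineer goes to the lab module with sample P.
4. Engineer goes back to the storage bay alone.
5. Engineer goes to the lab module with sample G.
6. Engineer goes back to the storage bay with sample N.
7. Engineer goes to the lab module with sample D.
8. Engineer goes back to the storage bay alone.
9. Engineer goes to the lab module with sample C.
10. Engineer goes back to the storage bay alone.
11. Engineer goes to the lab module with sample A.
12. Engineer goes back to the storage bay alone.
13. Engineer goes to the lab module with sample N.

13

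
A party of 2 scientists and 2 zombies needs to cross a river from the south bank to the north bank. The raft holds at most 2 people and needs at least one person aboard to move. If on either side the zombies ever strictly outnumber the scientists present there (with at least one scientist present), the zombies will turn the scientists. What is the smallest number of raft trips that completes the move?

5

Counting alone: each trip to the north bank takes at most 2 across and each return brings at least 1 back, so after t trips out (and t−1 returns) at most 2t − (t−1) of the 4 are across; that first reaches 4 at t = 3, so at least 5 crossings are needed.
The plan below uses exactly 5 crossings, so it is optimal:
1. 2 zombies → the north bank.  (the south bank: 2S 0Z; the north bank: 0S 2Z)
2. 1 zombie ← the south bank.  (the south bank: 2S 1Z; the north bank: 0S 1Z)
3. 2 scientists → the north bank.  (the south bank: 0S 1Z; the north bank: 2S 1Z)
4. 1 zombie ← the south bank.  (the south bank: 0S 2Z; the north bank: 2S 0Z)
5. 2 zombies → the north bank.  (the south bank: 0S 0Z; the north bank: 2S 2Z)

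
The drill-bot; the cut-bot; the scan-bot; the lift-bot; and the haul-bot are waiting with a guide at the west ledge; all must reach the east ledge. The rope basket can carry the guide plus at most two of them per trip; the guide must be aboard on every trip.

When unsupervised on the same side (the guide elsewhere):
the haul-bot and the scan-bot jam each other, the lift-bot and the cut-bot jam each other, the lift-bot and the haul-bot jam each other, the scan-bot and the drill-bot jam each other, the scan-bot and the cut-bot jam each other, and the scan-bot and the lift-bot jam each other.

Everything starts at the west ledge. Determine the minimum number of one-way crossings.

7

Counting alone: the guide can take at most 2 across per trip to the east ledge, so moving all 5 needs at least 3 loaded trips out, with a return between consecutive ones — at least 5 crossings.
The safety rule pushes this higher. Following every safe sequence of crossings, the most of the 5 that can be at the east ledge as the rope basket arrives there on crossing 5 is 4 — never all 5.
So no plan with fewer than 7 crossings exists, and this one achieves 7:
1. Guide goes to the east ledge with the lift-bot and the scan-bot.  [the west ledge: the cut-bot, the drill-bot, the haul-bot | the east ledge: the lift-bot, the scan-bot]
2. Guide goes back to the west ledge with the scan-bot.  [the west ledge: the cut-bot, the drill-bot, the haul-bot, the scan-bot | the east ledge: the lift-bot]
3. Guide goes to the east ledge with the drill-bot and the scan-bot.  [the west ledge: the cut-bot, the haul-bot | the east ledge: the drill-bot, the lift-bot, the scan-bot]
4. Guide goes back to the west ledge with the scan-bot.  [the west ledge: the cut-bot, the haul-bot, the scan-bot | the east ledge: the drill-bot, the lift-bot]
5. Guide goes to the east ledge with the cut-bot and the haul-bot.  [the west ledge: the scan-bot | the east ledge: the cut-bot, the drill-bot, the haul-bot, the lift-bot]
6. Guide goes back to the west ledge with the lift-bot.  [the west ledge: the lift-bot, the scan-bot | the east ledge: the cut-bot, the drill-bot, the haul-bot]
7. Guide goes to the east ledge with the lift-bot and the scan-bot.  [the west ledge: — | the east ledge: the cut-bot, the drill-bot, the haul-bot, the lift-bot, the scan-bot]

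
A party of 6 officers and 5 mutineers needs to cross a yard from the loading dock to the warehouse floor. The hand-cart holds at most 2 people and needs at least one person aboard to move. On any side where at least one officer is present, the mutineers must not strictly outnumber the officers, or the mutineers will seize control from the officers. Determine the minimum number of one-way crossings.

19

Counting alone: each trip to the warehouse floor takes at most 2 across and each return brings at least 1 back, so after t trips out (and t−1 returns) at most 2t − (t−1) of the 11 are across; that first reaches 11 at t = 10, so at least 19 crossings are needed.
The plan below uses exactly 19 crossings, so it is optimal:
1. 2 mutineers → the warehouse floor.  (the loading dock: 6O 3M; the warehouse floor: 0O 2M)
2. 1 mutineer ← the loading dock.  (the loading dock: 6O 4M; the warehouse floor: 0O 1M)
3. 2 mutineers → the warehouse floor.  (the loading dock: 6O 2M; the warehouse floor: 0O 3M)
4. 1 mutineer ← the loading dock.  (the loading dock: 6O 3M; the warehouse floor: 0O 2M)
5. 2 officers → the warehouse floor.  (the loading dock: 4O 3M; the warehouse floor: 2O 2M)
6. 1 mutineer ← the loading dock.  (the loading dock: 4O 4M; the warehouse floor: 2O 1M)
7. 1 officer and 1 mutineer → the warehouse floor.  (the loading dock: 3O 3M; the warehouse floor: 3O 2M)
8. 1 officer ← the loading dock.  (the loading dock: 4O 3M; the warehouse floor: 2O 2M)
9. 1 officer and 1 mutineer → the warehouse floor.  (the loading dock: 3O 2M; the warehouse floor: 3O 3M)
10. 1 mutineer ← the loading dock.  (the loading dock: 3O 3M; the warehouse floor: 3O 2M)
11. 1 officer and 1 mutineer → the warehouse floor.  (the loading dock: 2O 2M; the warehouse floor: 4O 3M)
12. 1 officer ← the loading dock.  (the loading dock: 3O 2M; the warehouse floor: 3O 3M)
13. 1 officer and 1 mutineer → the warehouse floor.  (the loading dock: 2O 1M; the warehouse floor: 4O 4M)
14. 1 mutineer ← the loading dock.  (the loading dock: 2O 2M; the warehouse floor: 4O 3M)
15. 1 officer and 1 mutineer → the warehouse floor.  (the loading dock: 1O 1M; the warehouse floor: 5O 4M)
16. 1 officer ← the loading dock.  (the loading dock: 2O 1M; the warehouse floor: 4O 4M)
17. 1 officer and 1 mutineer → the warehouse floor.  (the loading dock: 1O 0M; the warehouse floor: 5O 5M)
18. 1 mutineer ← the loading dock.  (the loading dock: 1O 1M; the warehouse floor: 5O 4M)
19. 1 officer and 1 mutineer → the warehouse floor.  (the loading dock: 0O 0M; the warehouse floor: 6O 5M)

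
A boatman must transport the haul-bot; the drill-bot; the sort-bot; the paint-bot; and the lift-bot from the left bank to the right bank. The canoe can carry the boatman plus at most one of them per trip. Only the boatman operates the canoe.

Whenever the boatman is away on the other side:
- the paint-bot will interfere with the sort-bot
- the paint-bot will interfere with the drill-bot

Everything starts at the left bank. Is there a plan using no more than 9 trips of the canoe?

Counting alone: the boatman can take at most 1 across per trip to the right bank, so moving all 5 needs at least 5 loaded trips out, with a return between consecutive ones — at least 9 crossings.
The safety rule pushes this higher. Following every safe sequence of crossings, the most of the 5 that can be at the right bank as the canoe arrives there on crossing 9 is 4 — never all 5.
So the move cannot be finished within 9 crossings. (The shortest complete plan takes 11:)
1. Boatman goes to the right bank with the paint-bot.  [the left bank: the drill-bot, the haul-bot, the lift-bot, the sort-bot | the right bank: the paint-bot]
2. Boatman goes back to the left bank alone.  [the left bank: the drill-bot, the haul-bot, the lift-bot, the sort-bot | the right bank: the paint-bot]
3. Boatman goes to the right bank with the haul-bot.  [the left bank: the drill-bot, the lift-bot, the sort-bot | the right bank: the haul-bot, the paint-bot]
4. Boatman goes back to the left bank alone.  [the left bank: the drill-bot, the lift-bot, the sort-bot | the right bank: the haul-bot, the paint-bot]
5. Boatman goes to the right bank with the drill-bot.  [the left bank: the lift-bot, the sort-bot | the right bank: the drill-bot, the haul-bot, the paint-bot]
6. Boatman goes back to the left bank with the paint-bot.  [the left bank: the lift-bot, the paint-bot, the sort-bot | the right bank: the drill-bot, the haul-bot]
7. Boatman goes to the right bank with the sort-bot.  [the left bank: the lift-bot, the paint-bot | the right bank: the drill-bot, the haul-bot, the sort-bot]
8. Boatman goes back to the left bank alone.  [the left bank: the lift-bot, the paint-bot | the right bank: the drill-bot, the haul-bot, the sort-bot]
9. Boatman goes to the right bank with the lift-bot.  [the left bank: the paint-bot | the right bank: the drill-bot, the haul-bot, the lift-bot, the sort-bot]
10. Boatman goes back to the left bank alone.  [the left bank: the paint-bot | the right bank: the drill-bot, the haul-bot, the lift-bot, the sort-bot]
11. Boatman goes to the right bank with the paint-bot.  [the left bank: — | the right bank: the drill-bot, the haul-bot, the lift-bot, the paint-bot, the sort-bot]

No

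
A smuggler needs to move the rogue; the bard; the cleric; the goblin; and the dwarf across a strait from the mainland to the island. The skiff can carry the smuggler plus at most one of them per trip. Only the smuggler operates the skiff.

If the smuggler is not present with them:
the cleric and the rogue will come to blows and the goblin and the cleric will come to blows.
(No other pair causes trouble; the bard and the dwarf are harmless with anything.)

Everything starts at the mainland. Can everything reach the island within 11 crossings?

Yes

Yes — this plan uses 11 crossings (≤ 11):
1. Smuggler goes to the island with the cleric.  [the mainland: the bard, the dwarf, the goblin, the rogue | the island: the cleric]
2. Smuggler goes back to the mainland alone.  [the mainland: the bard, the dwarf, the goblin, the rogue | the island: the cleric]
3. Smuggler goes to the island with the rogue.  [the mainland: the bard, the dwarf, the goblin | the island: the cleric, the rogue]
4. Smuggler goes back to the mainland with the cleric.  [the mainland: the bard, the cleric, the dwarf, the goblin | the island: the rogue]
5. Smuggler goes to the island with the goblin.  [the mainland: the bard, the cleric, the dwarf | the island: the goblin, the rogue]
6. Smuggler goes back to the mainland alone.  [the mainland: the bard, the cleric, the dwarf | the island: the goblin, the rogue]
7. Smuggler goes to the island with the bard.  [the mainland: the cleric, the dwarf | the island: the bard, the goblin, the rogue]
8. Smuggler goes back to the mainland alone.  [the mainland: the cleric, the dwarf | the island: the bard, the goblin, the rogue]
9. Smuggler goes to the island with the dwarf.  [the mainland: the cleric | the island: the bard, the dwarf, the goblin, the rogue]
10. Smuggler goes back to the mainland alone.  [the mainland: the cleric | the island: the bard, the dwarf, the goblin, the rogue]
11. Smuggler goes to the island with the cleric.  [the mainland: — | the island: the bard, the cleric, the dwarf, the goblin, the rogue]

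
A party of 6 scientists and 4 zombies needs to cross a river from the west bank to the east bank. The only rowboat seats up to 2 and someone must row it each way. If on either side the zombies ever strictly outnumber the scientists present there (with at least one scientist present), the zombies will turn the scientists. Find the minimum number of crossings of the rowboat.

Counting alone: each trip to the east bank takes at most 2 across and each return brings at least 1 back, so after t trips out (and t−1 returns) at most 2t − (t−1) of the 10 are across; that first reaches 10 at t = 9, so at least 17 crossings are needed.
The plan below uses exactly 17 crossings, so it is optimal:
1. 2 zombies → the east bank.  (the west bank: 6S 2Z; the east bank: 0S 2Z)
2. 1 zombie ← the west bank.  (the west bank: 6S 3Z; the east bank: 0S 1Z)
3. 2 zombies → the east bank.  (the west bank: 6S 1Z; the east bank: 0S 3Z)
4. 1 zombie ← the west bank.  (the west bank: 6S 2Z; the east bank: 0S 2Z)
5. 2 scientists → the east bank.  (the west bank: 4S 2Z; the east bank: 2S 2Z)
6. 1 zombie ← the west bank.  (the west bank: 4S 3Z; the east bank: 2S 1Z)
7. 1 scientist and 1 zombie → the east bank.  (the west bank: 3S 2Z; the east bank: 3S 2Z)
8. 1 zombie ← the west bank.  (the west bank: 3S 3Z; the east bank: 3S 1Z)
9. 2 zombies → the east bank.  (the west bank: 3S 1Z; the east bank: 3S 3Z)
10. 1 zombie ← the west bank.  (the west bank: 3S 2Z; the east bank: 3S 2Z)
11. 1 scientist and 1 zombie → the east bank.  (the west bank: 2S 1Z; the east bank: 4S 3Z)
12. 1 zombie ← the west bank.  (the west bank: 2S 2Z; the east bank: 4S 2Z)
13. 2 zombies → the east bank.  (the west bank: 2S 0Z; the east bank: 4S 4Z)
14. 1 zombie ← the west bank.  (the west bank: 2S 1Z; the east bank: 4S 3Z)
15. 1 scientist and 1 zombie → the east bank.  (the west bank: 1S 0Z; the east bank: 5S 4Z)
16. 1 zombie ← the west bank.  (the west bank: 1S 1Z; the east bank: 5S 3Z)
17. 1 scientist and 1 zombie → the east bank.  (the west bank: 0S 0Z; the east bank: 6S 4Z)

17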